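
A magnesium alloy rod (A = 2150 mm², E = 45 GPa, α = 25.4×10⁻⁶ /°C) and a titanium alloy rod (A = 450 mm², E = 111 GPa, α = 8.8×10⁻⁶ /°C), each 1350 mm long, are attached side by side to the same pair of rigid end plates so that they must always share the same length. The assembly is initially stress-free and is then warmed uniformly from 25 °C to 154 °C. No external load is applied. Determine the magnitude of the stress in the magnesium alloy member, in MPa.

Equilibrium of a rigid end plate with no external load gives equal and opposite internal forces ±P in the two members. Since α_{magnesium alloy} > α_{titanium alloy}, heating drives the magnesium alloy into compression and the titanium alloy into tension.
Equating the net (thermal + elastic) strains gives |α₁ − α₂|·ΔT = P·[1/(A₁E₁) + 1/(A₂E₂)].
|α₁ − α₂|·ΔT = 16.6×10⁻⁶ × 129 = 0.002141.
1/(A₁E₁) + 1/(A₂E₂) = 1/(2150×45×10³) + 1/(450×111×10³) = 3.036×10⁻⁸ N⁻¹.
So P = 0.002141 / 3.036×10⁻⁸ = 70.54 kN.
σ_{magnesium alloy} = P/A₁ = 70540/2150 = 32.81 MPa, compressive.

σ ≈ 32.8 MPa (compressive)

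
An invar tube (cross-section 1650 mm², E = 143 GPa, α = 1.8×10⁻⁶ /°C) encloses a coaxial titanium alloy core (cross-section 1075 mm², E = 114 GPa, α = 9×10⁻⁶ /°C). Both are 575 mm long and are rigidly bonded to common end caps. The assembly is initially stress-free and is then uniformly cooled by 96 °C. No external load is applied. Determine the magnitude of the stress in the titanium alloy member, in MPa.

The titanium alloy has the larger α, so on cooling it would change length more than the invar if both were free. The rigid plates force a common final length, so the titanium alloy is put into tension and the invar into compression, with equal and opposite forces P (no external load).
Setting the final lengths equal and cancelling L: (α₁ − α₂)ΔT = P/(A₁E₁) + P/(A₂E₂).
|α₁ − α₂|·ΔT = 7.2×10⁻⁶ × 96 = 0.0006912.
1/(A₁E₁) + 1/(A₂E₂) = 1/(1650×143×10³) + 1/(1075×114×10³) = 1.24×10⁻⁸ N⁻¹.
P = 0.0006912 / 1.24×10⁻⁸ = 55750 N = 55.75 kN.
σ_{titanium alloy} = P/A₂ = 55750/1075 = 51.86 MPa, tensile.

σ ≈ 51.9 MPa (tensile)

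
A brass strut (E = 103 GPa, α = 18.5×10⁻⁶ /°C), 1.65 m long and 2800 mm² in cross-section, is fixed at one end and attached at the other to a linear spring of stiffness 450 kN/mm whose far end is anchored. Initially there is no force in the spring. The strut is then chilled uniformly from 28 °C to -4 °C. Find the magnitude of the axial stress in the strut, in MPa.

σ ≈ 43.9 MPa (tensile)

The unrestrained thermal change is αΔT L = 18.5×10⁻⁶ × 32 × 1650 = 0.9768 mm.
Let P be the tensile force in the spring. The strut extends elastically by PL/(AE) and the spring stretches by P/k; together these equal δ_free.
P [ L/(AE) + 1/k ] = δ_free → P [ 1650/(2800×103×10³) + 1/(450×10³) ] = 0.9768.
P = 0.9768 / 7.943×10⁻⁶ = 123000 N.
σ = P/A = 123000/2800 = 43.92 MPa.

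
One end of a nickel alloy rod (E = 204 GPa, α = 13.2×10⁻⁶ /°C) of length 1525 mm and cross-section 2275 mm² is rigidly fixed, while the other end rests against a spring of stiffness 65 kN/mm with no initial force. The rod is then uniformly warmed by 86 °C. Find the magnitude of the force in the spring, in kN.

P ≈ 92.7 kN

The unrestrained thermal change is αΔT L = 13.2×10⁻⁶ × 86 × 1525 = 1.731 mm.
With a force P in the spring, the elastic change of the rod is PL/(AE) and that of the spring is P/k; compatibility requires their sum to equal δ_free.
So P = δ_free / [L/(AE) + 1/k] = 1.731 / [ 1525/(2275×204×10³) + 1/(65×10³) ].
P = 1.731 / 1.867×10⁻⁵ = 92720 N.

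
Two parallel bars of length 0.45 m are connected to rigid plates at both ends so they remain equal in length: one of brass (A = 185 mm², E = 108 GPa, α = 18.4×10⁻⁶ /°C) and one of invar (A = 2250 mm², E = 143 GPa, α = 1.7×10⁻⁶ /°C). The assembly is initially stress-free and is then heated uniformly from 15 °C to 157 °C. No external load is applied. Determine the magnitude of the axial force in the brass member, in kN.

Both members must finish at the same length. With the larger α, the brass tends to over-expand; the plates restrain it, putting the brass in compression and the invar in tension. With no external load the two internal forces are equal and opposite, magnitude P.
Equating the net (thermal + elastic) strains gives |α₁ − α₂|·ΔT = P·[1/(A₁E₁) + 1/(A₂E₂)].
|α₁ − α₂|·ΔT = 16.7×10⁻⁶ × 142 = 0.002371.
1/(A₁E₁) + 1/(A₂E₂) = 1/(185×108×10³) + 1/(2250×143×10³) = 5.316×10⁻⁸ N⁻¹.
So P = 0.002371 / 5.316×10⁻⁸ = 44.61 kN.

P ≈ 44.6 kN (compressive in the brass)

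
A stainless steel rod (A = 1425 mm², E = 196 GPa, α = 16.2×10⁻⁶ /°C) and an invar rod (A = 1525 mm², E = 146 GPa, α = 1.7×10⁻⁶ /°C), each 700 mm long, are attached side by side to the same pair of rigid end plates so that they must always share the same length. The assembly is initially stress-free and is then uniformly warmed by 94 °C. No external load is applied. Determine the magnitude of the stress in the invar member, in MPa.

σ ≈ 111 MPa (tensile)

The stainless steel has the larger α, so on heating it would change length more than the invar if both were free. The rigid plates force a common final length, so the stainless steel is put into compression and the invar into tension, with equal and opposite forces P (no external load).
Equating the net (thermal + elastic) strains gives |α₁ − α₂|·ΔT = P·[1/(A₁E₁) + 1/(A₂E₂)].
|α₁ − α₂|·ΔT = 14.5×10⁻⁶ × 94 = 0.001363.
1/(A₁E₁) + 1/(A₂E₂) = 1/(1425×196×10³) + 1/(1525×146×10³) = 8.072×10⁻⁹ N⁻¹.
P = 0.001363 / 8.072×10⁻⁹ = 168900 N = 168.9 kN.
σ_{invar} = P/A₂ = 168900/1525 = 110.7 MPa, tensile.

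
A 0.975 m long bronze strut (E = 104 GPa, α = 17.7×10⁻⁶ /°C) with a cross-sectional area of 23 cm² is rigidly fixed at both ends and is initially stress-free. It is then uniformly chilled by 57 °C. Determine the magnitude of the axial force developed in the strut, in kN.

With zero net strain, σ = E·αΔT = 104 GPa × 17.7×10⁻⁶ × 57 = 104.9 MPa.
Axial force P = σA = 104.9 × 2300 = 241300 N = 241.3 kN, tensile.

P ≈ 241 kN (tensile)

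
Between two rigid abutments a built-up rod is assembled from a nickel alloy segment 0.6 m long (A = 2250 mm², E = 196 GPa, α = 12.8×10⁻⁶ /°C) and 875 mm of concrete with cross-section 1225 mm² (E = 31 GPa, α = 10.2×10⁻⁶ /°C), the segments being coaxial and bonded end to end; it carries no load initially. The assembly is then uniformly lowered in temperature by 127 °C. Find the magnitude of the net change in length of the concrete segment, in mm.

|ΔL| ≈ 0.858 mm

Free thermal contraction of the whole bar: Σ αᵢΔT Lᵢ = 12.8×10⁻⁶×127×600 + 10.2×10⁻⁶×127×875 = 2.109 mm.
The rigid supports impose zero overall length change; the single axial force P common to all segments must satisfy P Σ Lᵢ/(AᵢEᵢ) = δ_free.
Σ Lᵢ/(AᵢEᵢ) = 600/(2250×196×10³) + 875/(1225×31×10³) = 2.44×10⁻⁵ mm/N.
Hence P = δ_free / Σ(L/AE) = 2.109/2.44×10⁻⁵ = 86.42 kN (tensile).
For the concrete segment, free thermal change = 10.2×10⁻⁶×127×875 = 1.133 mm and elastic change from P = 86420×875/(1225×31×10³) = 1.991 mm; these oppose, so the net change is 0.858 mm (segment lengthens).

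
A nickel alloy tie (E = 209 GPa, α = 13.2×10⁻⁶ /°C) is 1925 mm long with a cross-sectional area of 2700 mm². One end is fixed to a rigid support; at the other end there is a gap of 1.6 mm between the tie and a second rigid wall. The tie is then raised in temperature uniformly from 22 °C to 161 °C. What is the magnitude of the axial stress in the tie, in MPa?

σ ≈ 210 MPa (compressive)

Free thermal elongation = αΔT L = 13.2×10⁻⁶ × 139 × 1925 = 3.532 mm.
The gap closes (δ_free > 1.6 mm) and the wall then resists a further 3.532 − 1.6 = 1.932 mm of expansion.
That suppressed elongation corresponds to σ = E·Δ/L = 209×10³ × 1.932/1925 = 209.8 MPa.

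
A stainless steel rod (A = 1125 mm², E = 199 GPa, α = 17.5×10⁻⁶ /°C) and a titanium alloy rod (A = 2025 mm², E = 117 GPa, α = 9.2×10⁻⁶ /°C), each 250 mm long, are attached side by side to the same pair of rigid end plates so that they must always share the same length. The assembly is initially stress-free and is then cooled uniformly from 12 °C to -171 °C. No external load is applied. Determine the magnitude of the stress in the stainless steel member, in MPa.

σ ≈ 155 MPa (tensile)

Equilibrium of a rigid end plate with no external load gives equal and opposite internal forces ±P in the two members. Since α_{stainless steel} > α_{titanium alloy}, cooling drives the stainless steel into tension and the titanium alloy into compression.
Setting the final lengths equal and cancelling L: (α₁ − α₂)ΔT = P/(A₁E₁) + P/(A₂E₂).
|α₁ − α₂|·ΔT = 8.3×10⁻⁶ × 183 = 0.001519.
1/(A₁E₁) + 1/(A₂E₂) = 1/(1125×199×10³) + 1/(2025×117×10³) = 8.688×10⁻⁹ N⁻¹.
P = 0.001519 / 8.688×10⁻⁹ = 174800 N = 174.8 kN.
σ_{stainless steel} = P/A₁ = 174800/1125 = 155.4 MPa, tensile.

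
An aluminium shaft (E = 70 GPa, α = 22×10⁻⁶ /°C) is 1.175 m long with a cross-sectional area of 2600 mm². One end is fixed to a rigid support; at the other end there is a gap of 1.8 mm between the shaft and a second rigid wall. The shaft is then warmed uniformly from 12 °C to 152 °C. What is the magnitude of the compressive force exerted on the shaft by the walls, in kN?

P ≈ 282 kN

Free thermal elongation = αΔT L = 22×10⁻⁶ × 140 × 1175 = 3.619 mm.
This exceeds the 1.8 mm gap, so the wall pushes back. The portion of expansion that must be recovered elastically is δ_free − gap = 3.619 − 1.8 = 1.819 mm.
Compatibility: PL/(AE) = 1.819 mm, so σ = P/A = E × (1.819/1175) = 108.4 MPa.
P = σA = 108.4 × 2600 = 281.8 kN.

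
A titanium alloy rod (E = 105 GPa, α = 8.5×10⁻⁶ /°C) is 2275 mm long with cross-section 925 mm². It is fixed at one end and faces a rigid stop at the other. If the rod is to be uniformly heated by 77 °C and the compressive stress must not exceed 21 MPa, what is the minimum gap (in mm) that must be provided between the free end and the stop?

g ≈ 1.03 mm

Free expansion if unrestrained: δ_free = αΔT L = 8.5×10⁻⁶ × 77 × 2275 = 1.489 mm.
At the allowable stress the elastic shortening the wall may impose is σL/E = 21 × 2275 / (105×10³) = 0.455 mm.
The gap must absorb the remainder: g_min = 1.489 − 0.455 = 1.034 mm.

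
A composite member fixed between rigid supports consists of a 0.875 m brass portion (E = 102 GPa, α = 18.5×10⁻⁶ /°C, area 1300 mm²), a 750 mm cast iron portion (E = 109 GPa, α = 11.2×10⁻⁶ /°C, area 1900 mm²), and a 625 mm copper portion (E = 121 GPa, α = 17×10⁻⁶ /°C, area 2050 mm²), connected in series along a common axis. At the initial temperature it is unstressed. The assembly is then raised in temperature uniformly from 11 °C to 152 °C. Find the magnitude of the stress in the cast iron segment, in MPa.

σ ≈ 205 MPa (compressive)

With the walls removed the bar would change length by δ_free = Σ αᵢΔT Lᵢ = 18.5×10⁻⁶×141×875 + 11.2×10⁻⁶×141×750 + 17×10⁻⁶×141×625 = 4.965 mm.
The walls prevent any net length change, so an axial force P (same in every segment) develops. Compatibility: P · Σ Lᵢ/(AᵢEᵢ) = δ_free.
The series flexibility is Σ Lᵢ/(AᵢEᵢ) = 875/(1300×102×10³) + 750/(1900×109×10³) + 625/(2050×121×10³) = 1.274×10⁻⁵ mm/N.
P = 4.965 / 1.274×10⁻⁵ = 389700 N = 389.7 kN, compressive.
σ_{cast iron} = P / A = 389700 / 1900 = 205.1 MPa.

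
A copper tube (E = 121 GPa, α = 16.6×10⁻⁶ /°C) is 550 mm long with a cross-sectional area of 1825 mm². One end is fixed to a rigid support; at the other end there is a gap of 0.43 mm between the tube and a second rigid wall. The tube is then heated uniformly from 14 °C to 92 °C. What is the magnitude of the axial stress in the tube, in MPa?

σ ≈ 62.1 MPa (compressive)

Unrestrained expansion: δ_free = αΔT L = 16.6×10⁻⁶ × 78 × 550 = 0.7121 mm.
After closing the 0.43 mm clearance, 0.7121 − 0.43 = 0.2821 mm of expansion remains to be suppressed by the wall.
Compatibility: PL/(AE) = 0.2821 mm, so σ = P/A = E × (0.2821/550) = 62.07 MPa.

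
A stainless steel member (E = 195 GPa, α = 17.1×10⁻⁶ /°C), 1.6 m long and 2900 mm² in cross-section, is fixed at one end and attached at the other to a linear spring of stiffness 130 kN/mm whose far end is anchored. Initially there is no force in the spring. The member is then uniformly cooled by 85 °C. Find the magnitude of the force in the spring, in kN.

P ≈ 221 kN

Free thermal contraction: δ_free = αΔT L = 17.1×10⁻⁶ × 85 × 1600 = 2.326 mm.
Let P be the tensile force in the spring. The member extends elastically by PL/(AE) and the spring stretches by P/k; together these equal δ_free.
So P = δ_free / [L/(AE) + 1/k] = 2.326 / [ 1600/(2900×195×10³) + 1/(130×10³) ].
P = 2.326 / 1.052×10⁻⁵ = 221000 N.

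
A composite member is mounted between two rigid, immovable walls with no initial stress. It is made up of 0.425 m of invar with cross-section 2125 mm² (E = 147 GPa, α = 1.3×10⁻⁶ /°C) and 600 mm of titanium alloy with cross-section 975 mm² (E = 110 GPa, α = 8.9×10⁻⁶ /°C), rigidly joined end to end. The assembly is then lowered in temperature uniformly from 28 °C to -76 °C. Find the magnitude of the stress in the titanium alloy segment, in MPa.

σ ≈ 90.4 MPa (tensile)

If the supports were absent, the total length change would be Σ αᵢΔT Lᵢ = 1.3×10⁻⁶×104×425 + 8.9×10⁻⁶×104×600 = 0.6128 mm.
Since the ends are fixed, an axial force P builds up, equal in every segment, with P · Σ Lᵢ/(AᵢEᵢ) = δ_free.
The series flexibility is Σ Lᵢ/(AᵢEᵢ) = 425/(2125×147×10³) + 600/(975×110×10³) = 6.955×10⁻⁶ mm/N.
So P = 0.6128 / 6.955×10⁻⁶ = 88.11 kN, tensile.
σ_{titanium alloy} = P / A = 88110 / 975 = 90.37 MPa.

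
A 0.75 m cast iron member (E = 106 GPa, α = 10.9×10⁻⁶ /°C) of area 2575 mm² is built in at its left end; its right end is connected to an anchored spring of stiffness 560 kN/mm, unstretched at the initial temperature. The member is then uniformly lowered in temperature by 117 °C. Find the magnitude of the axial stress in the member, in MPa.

The unrestrained thermal change is αΔT L = 10.9×10⁻⁶ × 117 × 750 = 0.9565 mm.
Let P be the tensile force in the spring. The member extends elastically by PL/(AE) and the spring stretches by P/k; together these equal δ_free.
So P = δ_free / [L/(AE) + 1/k] = 0.9565 / [ 750/(2575×106×10³) + 1/(560×10³) ].
P = 0.9565 / 4.533×10⁻⁶ = 211000 N.
σ = P/A = 211000/2575 = 81.93 MPa.

σ ≈ 81.9 MPa (tensile)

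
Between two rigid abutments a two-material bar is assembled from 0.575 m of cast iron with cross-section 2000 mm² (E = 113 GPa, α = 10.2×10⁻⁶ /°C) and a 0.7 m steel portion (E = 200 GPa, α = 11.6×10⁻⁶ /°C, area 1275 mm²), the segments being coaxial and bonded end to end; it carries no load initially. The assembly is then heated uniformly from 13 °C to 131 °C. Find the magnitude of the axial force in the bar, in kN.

If the supports were absent, the total length change would be Σ αᵢΔT Lᵢ = 10.2×10⁻⁶×118×575 + 11.6×10⁻⁶×118×700 = 1.65 mm.
Since the ends are fixed, an axial force P builds up, equal in every segment, with P · Σ Lᵢ/(AᵢEᵢ) = δ_free.
The series flexibility is Σ Lᵢ/(AᵢEᵢ) = 575/(2000×113×10³) + 700/(1275×200×10³) = 5.289×10⁻⁶ mm/N.
P = 1.65 / 5.289×10⁻⁶ = 312000 N = 312 kN, compressive.

P ≈ 312 kN (compressive)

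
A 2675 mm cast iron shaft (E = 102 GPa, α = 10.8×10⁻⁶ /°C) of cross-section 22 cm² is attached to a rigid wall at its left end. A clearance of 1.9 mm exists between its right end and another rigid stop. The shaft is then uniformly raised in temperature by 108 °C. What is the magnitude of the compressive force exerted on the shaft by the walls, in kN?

P ≈ 102 kN

If the wall were absent the shaft would grow by αΔT L = 10.8×10⁻⁶ × 108 × 2675 = 3.12 mm.
This exceeds the 1.9 mm gap, so the wall pushes back. The portion of expansion that must be recovered elastically is δ_free − gap = 3.12 − 1.9 = 1.22 mm.
Compatibility: PL/(AE) = 1.22 mm, so σ = P/A = E × (1.22/2675) = 46.52 MPa.
P = σA = 46.52 × 2200 = 102.4 kN.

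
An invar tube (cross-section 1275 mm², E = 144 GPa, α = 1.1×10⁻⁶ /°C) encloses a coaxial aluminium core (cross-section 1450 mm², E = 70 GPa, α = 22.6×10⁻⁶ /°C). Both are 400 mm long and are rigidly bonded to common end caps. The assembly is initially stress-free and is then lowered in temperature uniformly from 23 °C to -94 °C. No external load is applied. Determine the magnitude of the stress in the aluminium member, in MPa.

σ ≈ 113 MPa (tensile)

Both members must finish at the same length. With the larger α, the aluminium tends to over-contract; the plates restrain it, putting the aluminium in tension and the invar in compression. With no external load the two internal forces are equal and opposite, magnitude P.
Compatibility of the two members (thermal + elastic change equal): (α₁ − α₂)ΔT = P·[1/(A₁E₁) + 1/(A₂E₂)].
|α₁ − α₂|·ΔT = 21.5×10⁻⁶ × 117 = 0.002515.
1/(A₁E₁) + 1/(A₂E₂) = 1/(1275×144×10³) + 1/(1450×70×10³) = 1.53×10⁻⁸ N⁻¹.
So P = 0.002515 / 1.53×10⁻⁸ = 164.4 kN.
σ_{aluminium} = P/A₂ = 164400/1450 = 113.4 MPa, tensile.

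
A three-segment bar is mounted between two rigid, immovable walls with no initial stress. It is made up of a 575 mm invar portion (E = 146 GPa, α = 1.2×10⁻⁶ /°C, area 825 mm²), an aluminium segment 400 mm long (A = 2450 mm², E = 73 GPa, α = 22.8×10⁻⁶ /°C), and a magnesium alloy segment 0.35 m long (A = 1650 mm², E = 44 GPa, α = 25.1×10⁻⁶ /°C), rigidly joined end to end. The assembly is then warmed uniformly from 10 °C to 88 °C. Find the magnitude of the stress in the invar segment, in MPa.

σ ≈ 149 MPa (compressive)

If the supports were absent, the total length change would be Σ αᵢΔT Lᵢ = 1.2×10⁻⁶×78×575 + 22.8×10⁻⁶×78×400 + 25.1×10⁻⁶×78×350 = 1.45 mm.
Since the ends are fixed, an axial force P builds up, equal in every segment, with P · Σ Lᵢ/(AᵢEᵢ) = δ_free.
The series flexibility is Σ Lᵢ/(AᵢEᵢ) = 575/(825×146×10³) + 400/(2450×73×10³) + 350/(1650×44×10³) = 1.183×10⁻⁵ mm/N.
P = 1.45 / 1.183×10⁻⁵ = 122600 N = 122.6 kN, compressive.
σ_{invar} = P / A = 122600 / 825 = 148.6 MPa.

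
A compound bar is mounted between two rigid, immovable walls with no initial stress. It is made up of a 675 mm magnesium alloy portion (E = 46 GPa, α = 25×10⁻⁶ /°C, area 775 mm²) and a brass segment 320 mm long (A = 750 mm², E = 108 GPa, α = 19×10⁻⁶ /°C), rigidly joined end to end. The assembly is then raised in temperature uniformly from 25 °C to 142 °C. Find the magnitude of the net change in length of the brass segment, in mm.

If the supports were absent, the total length change would be Σ αᵢΔT Lᵢ = 25×10⁻⁶×117×675 + 19×10⁻⁶×117×320 = 2.686 mm.
The walls prevent any net length change, so an axial force P (same in every segment) develops. Compatibility: P · Σ Lᵢ/(AᵢEᵢ) = δ_free.
Σ Lᵢ/(AᵢEᵢ) = 675/(775×46×10³) + 320/(750×108×10³) = 2.288×10⁻⁵ mm/N.
P = 2.686 / 2.288×10⁻⁵ = 117400 N = 117.4 kN, compressive.
For the brass segment, free thermal change = 19×10⁻⁶×117×320 = 0.7114 mm and elastic change from P = 117400×320/(750×108×10³) = 0.4636 mm; these oppose, so the net change is 0.248 mm (segment lengthens).

|ΔL| ≈ 0.248 mm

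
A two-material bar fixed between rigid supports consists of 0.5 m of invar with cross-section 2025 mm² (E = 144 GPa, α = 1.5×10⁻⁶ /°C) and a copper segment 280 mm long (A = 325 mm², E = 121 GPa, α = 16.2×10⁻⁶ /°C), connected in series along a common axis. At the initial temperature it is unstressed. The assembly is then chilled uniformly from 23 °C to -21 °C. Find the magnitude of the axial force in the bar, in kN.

P ≈ 26.3 kN (tensile)

If the supports were absent, the total length change would be Σ αᵢΔT Lᵢ = 1.5×10⁻⁶×44×500 + 16.2×10⁻⁶×44×280 = 0.2326 mm.
The rigid supports impose zero overall length change; the single axial force P common to all segments must satisfy P Σ Lᵢ/(AᵢEᵢ) = δ_free.
Σ Lᵢ/(AᵢEᵢ) = 500/(2025×144×10³) + 280/(325×121×10³) = 8.835×10⁻⁶ mm/N.
Hence P = δ_free / Σ(L/AE) = 0.2326/8.835×10⁻⁶ = 26.33 kN (tensile).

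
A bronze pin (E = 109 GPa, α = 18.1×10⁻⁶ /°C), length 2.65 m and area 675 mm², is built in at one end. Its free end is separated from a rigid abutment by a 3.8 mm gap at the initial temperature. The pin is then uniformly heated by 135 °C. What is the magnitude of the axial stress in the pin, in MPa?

σ ≈ 110 MPa (compressive)

Unrestrained expansion: δ_free = αΔT L = 18.1×10⁻⁶ × 135 × 2650 = 6.475 mm.
This exceeds the 3.8 mm gap, so the wall pushes back. The portion of expansion that must be recovered elastically is δ_free − gap = 6.475 − 3.8 = 2.675 mm.
Compatibility: PL/(AE) = 2.675 mm, so σ = P/A = E × (2.675/2650) = 110 MPa.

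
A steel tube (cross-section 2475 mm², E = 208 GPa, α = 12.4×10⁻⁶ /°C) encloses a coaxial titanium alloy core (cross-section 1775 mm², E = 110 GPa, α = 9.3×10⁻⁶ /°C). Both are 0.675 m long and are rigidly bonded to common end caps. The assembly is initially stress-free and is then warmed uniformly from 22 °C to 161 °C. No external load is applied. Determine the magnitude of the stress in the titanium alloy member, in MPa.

σ ≈ 34.4 MPa (tensile)

Both members must finish at the same length. With the larger α, the steel tends to over-expand; the plates restrain it, putting the steel in compression and the titanium alloy in tension. With no external load the two internal forces are equal and opposite, magnitude P.
Setting the final lengths equal and cancelling L: (α₁ − α₂)ΔT = P/(A₁E₁) + P/(A₂E₂).
|α₁ − α₂|·ΔT = 3.1×10⁻⁶ × 139 = 0.0004309.
1/(A₁E₁) + 1/(A₂E₂) = 1/(2475×208×10³) + 1/(1775×110×10³) = 7.064×10⁻⁹ N⁻¹.
P = 0.0004309 / 7.064×10⁻⁹ = 61000 N = 61 kN.
σ_{titanium alloy} = P/A₂ = 61000/1775 = 34.37 MPa, tensile.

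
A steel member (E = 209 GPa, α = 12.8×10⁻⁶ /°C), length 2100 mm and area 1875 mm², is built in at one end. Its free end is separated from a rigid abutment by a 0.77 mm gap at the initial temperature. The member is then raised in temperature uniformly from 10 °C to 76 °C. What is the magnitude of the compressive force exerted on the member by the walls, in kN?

P ≈ 187 kN

Unrestrained expansion: δ_free = αΔT L = 12.8×10⁻⁶ × 66 × 2100 = 1.774 mm.
After closing the 0.77 mm clearance, 1.774 − 0.77 = 1.004 mm of expansion remains to be suppressed by the wall.
So σ = E(δ_free − g)/L = 209×10³ × 1.004/2100 = 99.93 MPa.
Force on the wall = σA = 99.93 × 1875 mm² = 187.4 kN.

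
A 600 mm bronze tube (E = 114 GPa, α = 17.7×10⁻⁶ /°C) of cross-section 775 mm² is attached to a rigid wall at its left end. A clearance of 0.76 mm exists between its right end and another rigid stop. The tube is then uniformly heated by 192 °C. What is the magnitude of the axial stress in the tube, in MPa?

If the wall were absent the tube would grow by αΔT L = 17.7×10⁻⁶ × 192 × 600 = 2.039 mm.
This exceeds the 0.76 mm gap, so the wall pushes back. The portion of expansion that must be recovered elastically is δ_free − gap = 2.039 − 0.76 = 1.279 mm.
Compatibility: PL/(AE) = 1.279 mm, so σ = P/A = E × (1.279/600) = 243 MPa.

σ ≈ 243 MPa (compressive)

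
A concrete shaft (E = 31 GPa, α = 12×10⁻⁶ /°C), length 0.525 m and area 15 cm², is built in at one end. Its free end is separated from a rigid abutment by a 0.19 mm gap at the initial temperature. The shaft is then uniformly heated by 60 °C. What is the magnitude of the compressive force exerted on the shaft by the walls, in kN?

Unrestrained expansion: δ_free = αΔT L = 12×10⁻⁶ × 60 × 525 = 0.378 mm.
This exceeds the 0.19 mm gap, so the wall pushes back. The portion of expansion that must be recovered elastically is δ_free − gap = 0.378 − 0.19 = 0.188 mm.
Compatibility: PL/(AE) = 0.188 mm, so σ = P/A = E × (0.188/525) = 11.1 MPa.
Force on the wall = σA = 11.1 × 1500 mm² = 16.65 kN.

P ≈ 16.7 kN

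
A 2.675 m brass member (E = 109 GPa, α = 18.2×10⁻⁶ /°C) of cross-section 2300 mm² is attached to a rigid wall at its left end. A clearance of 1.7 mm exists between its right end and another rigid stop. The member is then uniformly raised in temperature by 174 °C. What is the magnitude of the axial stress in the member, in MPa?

Unrestrained expansion: δ_free = αΔT L = 18.2×10⁻⁶ × 174 × 2675 = 8.471 mm.
This exceeds the 1.7 mm gap, so the wall pushes back. The portion of expansion that must be recovered elastically is δ_free − gap = 8.471 − 1.7 = 6.771 mm.
Compatibility: PL/(AE) = 6.771 mm, so σ = P/A = E × (6.771/2675) = 275.9 MPa.

σ ≈ 276 MPa (compressive)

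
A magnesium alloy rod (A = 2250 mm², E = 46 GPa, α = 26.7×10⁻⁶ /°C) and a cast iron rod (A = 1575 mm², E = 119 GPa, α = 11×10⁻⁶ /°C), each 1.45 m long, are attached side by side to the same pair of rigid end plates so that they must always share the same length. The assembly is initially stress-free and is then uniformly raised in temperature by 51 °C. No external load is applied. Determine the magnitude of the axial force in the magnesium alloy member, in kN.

P ≈ 53.4 kN (compressive in the magnesium alloy)

The magnesium alloy has the larger α, so on heating it would change length more than the cast iron if both were free. The rigid plates force a common final length, so the magnesium alloy is put into compression and the cast iron into tension, with equal and opposite forces P (no external load).
Equating the net (thermal + elastic) strains gives |α₁ − α₂|·ΔT = P·[1/(A₁E₁) + 1/(A₂E₂)].
|α₁ − α₂|·ΔT = 15.7×10⁻⁶ × 51 = 0.0008007.
1/(A₁E₁) + 1/(A₂E₂) = 1/(2250×46×10³) + 1/(1575×119×10³) = 1.5×10⁻⁸ N⁻¹.
P = 0.0008007 / 1.5×10⁻⁸ = 53390 N = 53.39 kN.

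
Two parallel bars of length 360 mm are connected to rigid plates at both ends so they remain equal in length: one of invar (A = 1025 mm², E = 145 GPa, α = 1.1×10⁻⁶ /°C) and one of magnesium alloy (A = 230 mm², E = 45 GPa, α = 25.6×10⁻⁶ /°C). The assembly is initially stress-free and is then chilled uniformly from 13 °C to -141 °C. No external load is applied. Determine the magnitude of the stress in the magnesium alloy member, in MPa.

Both members must finish at the same length. With the larger α, the magnesium alloy tends to over-contract; the plates restrain it, putting the magnesium alloy in tension and the invar in compression. With no external load the two internal forces are equal and opposite, magnitude P.
Equating the net (thermal + elastic) strains gives |α₁ − α₂|·ΔT = P·[1/(A₁E₁) + 1/(A₂E₂)].
|α₁ − α₂|·ΔT = 24.5×10⁻⁶ × 154 = 0.003773.
1/(A₁E₁) + 1/(A₂E₂) = 1/(1025×145×10³) + 1/(230×45×10³) = 1.033×10⁻⁷ N⁻¹.
So P = 0.003773 / 1.033×10⁻⁷ = 36.51 kN.
σ_{magnesium alloy} = P/A₂ = 36510/230 = 158.7 MPa, tensile.

σ ≈ 159 MPa (tensile)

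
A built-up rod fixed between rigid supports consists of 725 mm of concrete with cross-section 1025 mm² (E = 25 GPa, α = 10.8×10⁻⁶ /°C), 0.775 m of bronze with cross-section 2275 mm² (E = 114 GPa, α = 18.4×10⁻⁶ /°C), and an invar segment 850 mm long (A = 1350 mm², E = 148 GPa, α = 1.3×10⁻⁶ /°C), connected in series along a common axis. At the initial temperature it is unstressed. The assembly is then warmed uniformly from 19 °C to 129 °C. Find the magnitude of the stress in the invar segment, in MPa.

If the supports were absent, the total length change would be Σ αᵢΔT Lᵢ = 10.8×10⁻⁶×110×725 + 18.4×10⁻⁶×110×775 + 1.3×10⁻⁶×110×850 = 2.551 mm.
The walls prevent any net length change, so an axial force P (same in every segment) develops. Compatibility: P · Σ Lᵢ/(AᵢEᵢ) = δ_free.
Σ Lᵢ/(AᵢEᵢ) = 725/(1025×25×10³) + 775/(2275×114×10³) + 850/(1350×148×10³) = 3.554×10⁻⁵ mm/N.
P = 2.551 / 3.554×10⁻⁵ = 71800 N = 71.8 kN, compressive.
σ_{invar} = P / A = 71800 / 1350 = 53.19 MPa.

σ ≈ 53.2 MPa (compressive)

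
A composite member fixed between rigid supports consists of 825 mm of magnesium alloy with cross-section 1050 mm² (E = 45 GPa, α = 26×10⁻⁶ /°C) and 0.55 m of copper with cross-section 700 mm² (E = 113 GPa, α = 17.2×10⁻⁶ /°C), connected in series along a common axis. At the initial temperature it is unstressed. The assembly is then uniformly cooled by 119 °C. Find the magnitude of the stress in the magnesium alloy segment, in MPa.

With the walls removed the bar would change length by δ_free = Σ αᵢΔT Lᵢ = 26×10⁻⁶×119×825 + 17.2×10⁻⁶×119×550 = 3.678 mm.
Since the ends are fixed, an axial force P builds up, equal in every segment, with P · Σ Lᵢ/(AᵢEᵢ) = δ_free.
The series flexibility is Σ Lᵢ/(AᵢEᵢ) = 825/(1050×45×10³) + 550/(700×113×10³) = 2.441×10⁻⁵ mm/N.
Hence P = δ_free / Σ(L/AE) = 3.678/2.441×10⁻⁵ = 150.7 kN (tensile).
σ_{magnesium alloy} = P / A = 150700 / 1050 = 143.5 MPa.

σ ≈ 143 MPa (tensile)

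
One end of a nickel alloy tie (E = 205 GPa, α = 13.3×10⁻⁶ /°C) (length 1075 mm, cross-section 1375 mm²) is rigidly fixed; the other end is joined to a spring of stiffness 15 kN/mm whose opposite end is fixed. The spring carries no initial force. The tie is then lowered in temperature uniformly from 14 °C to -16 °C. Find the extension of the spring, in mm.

Free thermal contraction: δ_free = αΔT L = 13.3×10⁻⁶ × 30 × 1075 = 0.4289 mm.
With a force P in the spring, the elastic change of the tie is PL/(AE) and that of the spring is P/k; compatibility requires their sum to equal δ_free.
So P = δ_free / [L/(AE) + 1/k] = 0.4289 / [ 1075/(1375×205×10³) + 1/(15×10³) ].
P = 0.4289 / 7.048×10⁻⁵ = 6086 N.
Spring extension = P/k = 6086/(15×10³) = 0.4057 mm.

δ ≈ 0.406 mm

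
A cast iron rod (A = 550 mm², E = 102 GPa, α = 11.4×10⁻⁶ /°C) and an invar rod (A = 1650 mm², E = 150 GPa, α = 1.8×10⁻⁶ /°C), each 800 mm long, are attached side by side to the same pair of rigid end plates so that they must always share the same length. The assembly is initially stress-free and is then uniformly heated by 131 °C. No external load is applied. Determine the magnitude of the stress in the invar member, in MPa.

Both members must finish at the same length. With the larger α, the cast iron tends to over-expand; the plates restrain it, putting the cast iron in compression and the invar in tension. With no external load the two internal forces are equal and opposite, magnitude P.
Setting the final lengths equal and cancelling L: (α₁ − α₂)ΔT = P/(A₁E₁) + P/(A₂E₂).
|α₁ − α₂|·ΔT = 9.6×10⁻⁶ × 131 = 0.001258.
1/(A₁E₁) + 1/(A₂E₂) = 1/(550×102×10³) + 1/(1650×150×10³) = 2.187×10⁻⁸ N⁻¹.
So P = 0.001258 / 2.187×10⁻⁸ = 57.51 kN.
σ_{invar} = P/A₂ = 57510/1650 = 34.86 MPa, tensile.

σ ≈ 34.9 MPa (tensile)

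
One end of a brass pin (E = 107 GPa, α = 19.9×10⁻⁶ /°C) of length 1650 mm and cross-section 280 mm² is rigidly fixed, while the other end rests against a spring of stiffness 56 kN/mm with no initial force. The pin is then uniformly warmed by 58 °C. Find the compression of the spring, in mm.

If the spring were absent the pin would lengthen by αΔT L = 19.9×10⁻⁶ × 58 × 1650 = 1.904 mm.
With a force P in the spring, the elastic change of the pin is PL/(AE) and that of the spring is P/k; compatibility requires their sum to equal δ_free.
P [ L/(AE) + 1/k ] = δ_free → P [ 1650/(280×107×10³) + 1/(56×10³) ] = 1.904.
P = 1.904 / 7.293×10⁻⁵ = 26110 N.
Spring compression = P/k = 26110/(56×10³) = 0.4663 mm.

δ ≈ 0.466 mm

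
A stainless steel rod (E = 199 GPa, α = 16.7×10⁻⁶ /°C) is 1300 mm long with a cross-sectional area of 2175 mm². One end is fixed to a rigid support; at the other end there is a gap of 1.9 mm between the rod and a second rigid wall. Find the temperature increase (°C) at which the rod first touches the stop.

ΔT ≈ 87.5 °C

Contact occurs when the free expansion equals the gap: αΔT L = 1.9 mm.
ΔT = 1.9 / (16.7×10⁻⁶ × 1300) = 87.52 °C.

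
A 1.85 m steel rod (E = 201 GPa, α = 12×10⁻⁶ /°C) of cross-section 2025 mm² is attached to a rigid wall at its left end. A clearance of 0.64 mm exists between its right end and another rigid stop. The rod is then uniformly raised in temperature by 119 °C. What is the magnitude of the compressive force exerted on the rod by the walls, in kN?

Unrestrained expansion: δ_free = αΔT L = 12×10⁻⁶ × 119 × 1850 = 2.642 mm.
The gap closes (δ_free > 0.64 mm) and the wall then resists a further 2.642 − 0.64 = 2.002 mm of expansion.
That suppressed elongation corresponds to σ = E·Δ/L = 201×10³ × 2.002/1850 = 217.5 MPa.
P = σA = 217.5 × 2025 = 440.4 kN.

P ≈ 440 kN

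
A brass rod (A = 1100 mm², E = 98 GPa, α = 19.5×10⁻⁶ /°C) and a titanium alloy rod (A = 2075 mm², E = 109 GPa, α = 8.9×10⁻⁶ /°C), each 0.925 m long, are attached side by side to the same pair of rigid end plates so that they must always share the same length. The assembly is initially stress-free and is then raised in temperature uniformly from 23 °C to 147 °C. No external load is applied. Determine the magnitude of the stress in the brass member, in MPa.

The brass has the larger α, so on heating it would change length more than the titanium alloy if both were free. The rigid plates force a common final length, so the brass is put into compression and the titanium alloy into tension, with equal and opposite forces P (no external load).
Compatibility of the two members (thermal + elastic change equal): (α₁ − α₂)ΔT = P·[1/(A₁E₁) + 1/(A₂E₂)].
|α₁ − α₂|·ΔT = 10.6×10⁻⁶ × 124 = 0.001314.
1/(A₁E₁) + 1/(A₂E₂) = 1/(1100×98×10³) + 1/(2075×109×10³) = 1.37×10⁻⁸ N⁻¹.
P = 0.001314 / 1.37×10⁻⁸ = 95960 N = 95.96 kN.
σ_{brass} = P/A₁ = 95960/1100 = 87.23 MPa, compressive.

σ ≈ 87.2 MPa (compressive)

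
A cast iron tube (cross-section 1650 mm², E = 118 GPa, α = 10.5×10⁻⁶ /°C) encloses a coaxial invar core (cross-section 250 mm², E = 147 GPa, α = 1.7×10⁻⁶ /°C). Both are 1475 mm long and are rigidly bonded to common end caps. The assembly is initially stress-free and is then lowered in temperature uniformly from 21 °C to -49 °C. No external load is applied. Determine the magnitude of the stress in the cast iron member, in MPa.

σ ≈ 11.5 MPa (tensile)

Both members must finish at the same length. With the larger α, the cast iron tends to over-contract; the plates restrain it, putting the cast iron in tension and the invar in compression. With no external load the two internal forces are equal and opposite, magnitude P.
Setting the final lengths equal and cancelling L: (α₁ − α₂)ΔT = P/(A₁E₁) + P/(A₂E₂).
|α₁ − α₂|·ΔT = 8.8×10⁻⁶ × 70 = 0.000616.
1/(A₁E₁) + 1/(A₂E₂) = 1/(1650×118×10³) + 1/(250×147×10³) = 3.235×10⁻⁸ N⁻¹.
So P = 0.000616 / 3.235×10⁻⁸ = 19.04 kN.
σ_{cast iron} = P/A₁ = 19040/1650 = 11.54 MPa, tensile.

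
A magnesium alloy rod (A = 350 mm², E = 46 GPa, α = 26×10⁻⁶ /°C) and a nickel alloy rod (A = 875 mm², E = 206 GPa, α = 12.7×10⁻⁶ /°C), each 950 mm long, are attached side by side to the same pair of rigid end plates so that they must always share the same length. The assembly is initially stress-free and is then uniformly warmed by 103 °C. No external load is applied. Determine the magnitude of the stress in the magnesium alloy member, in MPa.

The magnesium alloy has the larger α, so on heating it would change length more than the nickel alloy if both were free. The rigid plates force a common final length, so the magnesium alloy is put into compression and the nickel alloy into tension, with equal and opposite forces P (no external load).
Compatibility of the two members (thermal + elastic change equal): (α₁ − α₂)ΔT = P·[1/(A₁E₁) + 1/(A₂E₂)].
|α₁ − α₂|·ΔT = 13.3×10⁻⁶ × 103 = 0.00137.
1/(A₁E₁) + 1/(A₂E₂) = 1/(350×46×10³) + 1/(875×206×10³) = 6.766×10⁻⁸ N⁻¹.
P = 0.00137 / 6.766×10⁻⁸ = 20250 N = 20.25 kN.
σ_{magnesium alloy} = P/A₁ = 20250/350 = 57.85 MPa, compressive.

σ ≈ 57.8 MPa (compressive)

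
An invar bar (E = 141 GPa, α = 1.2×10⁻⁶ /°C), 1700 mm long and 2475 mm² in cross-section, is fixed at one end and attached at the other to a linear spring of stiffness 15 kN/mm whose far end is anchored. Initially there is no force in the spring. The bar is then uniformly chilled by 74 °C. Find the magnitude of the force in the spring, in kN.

P ≈ 2.11 kN

Free thermal contraction: δ_free = αΔT L = 1.2×10⁻⁶ × 74 × 1700 = 0.151 mm.
Let P be the tensile force in the spring. The bar extends elastically by PL/(AE) and the spring stretches by P/k; together these equal δ_free.
So P = δ_free / [L/(AE) + 1/k] = 0.151 / [ 1700/(2475×141×10³) + 1/(15×10³) ].
P = 0.151 / 7.154×10⁻⁵ = 2110 N.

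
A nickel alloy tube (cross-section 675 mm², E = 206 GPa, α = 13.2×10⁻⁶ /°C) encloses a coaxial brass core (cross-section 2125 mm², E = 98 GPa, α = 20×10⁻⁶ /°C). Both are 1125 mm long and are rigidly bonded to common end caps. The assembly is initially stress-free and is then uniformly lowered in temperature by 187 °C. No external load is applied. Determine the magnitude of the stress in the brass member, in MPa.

Both members must finish at the same length. With the larger α, the brass tends to over-contract; the plates restrain it, putting the brass in tension and the nickel alloy in compression. With no external load the two internal forces are equal and opposite, magnitude P.
Compatibility of the two members (thermal + elastic change equal): (α₁ − α₂)ΔT = P·[1/(A₁E₁) + 1/(A₂E₂)].
|α₁ − α₂|·ΔT = 6.8×10⁻⁶ × 187 = 0.001272.
1/(A₁E₁) + 1/(A₂E₂) = 1/(675×206×10³) + 1/(2125×98×10³) = 1.199×10⁻⁸ N⁻¹.
P = 0.001272 / 1.199×10⁻⁸ = 106000 N = 106 kN.
σ_{brass} = P/A₂ = 106000/2125 = 49.89 MPa, tensile.

σ ≈ 49.9 MPa (tensile)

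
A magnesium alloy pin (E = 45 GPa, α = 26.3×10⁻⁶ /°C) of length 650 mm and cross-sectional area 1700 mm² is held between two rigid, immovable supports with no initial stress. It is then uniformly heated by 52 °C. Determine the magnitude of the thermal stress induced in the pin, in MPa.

The supports are rigid, so the total axial strain is zero. The restrained thermal strain is ε = αΔT = 26.3×10⁻⁶ × 52 = 1367.6×10⁻⁶.
Hence σ = E·αΔT = 45×10³ × 1367.6×10⁻⁶ = 61.54 MPa, compressive.

σ ≈ 61.5 MPa (compressive)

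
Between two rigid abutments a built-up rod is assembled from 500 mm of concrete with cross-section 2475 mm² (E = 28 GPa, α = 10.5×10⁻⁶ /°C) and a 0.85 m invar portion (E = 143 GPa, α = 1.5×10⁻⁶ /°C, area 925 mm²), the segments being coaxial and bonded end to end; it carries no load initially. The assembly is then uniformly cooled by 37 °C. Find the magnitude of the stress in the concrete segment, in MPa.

With the walls removed the bar would change length by δ_free = Σ αᵢΔT Lᵢ = 10.5×10⁻⁶×37×500 + 1.5×10⁻⁶×37×850 = 0.2414 mm.
The walls prevent any net length change, so an axial force P (same in every segment) develops. Compatibility: P · Σ Lᵢ/(AᵢEᵢ) = δ_free.
The series flexibility is Σ Lᵢ/(AᵢEᵢ) = 500/(2475×28×10³) + 850/(925×143×10³) = 1.364×10⁻⁵ mm/N.
Hence P = δ_free / Σ(L/AE) = 0.2414/1.364×10⁻⁵ = 17.7 kN (tensile).
σ_{concrete} = P / A = 17700 / 2475 = 7.151 MPa.

σ ≈ 7.15 MPa (tensile)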